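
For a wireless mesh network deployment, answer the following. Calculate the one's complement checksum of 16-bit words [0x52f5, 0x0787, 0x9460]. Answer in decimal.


Given words: [0x52f5, 0x0787, 0x9460]
Step 1: Sum all words
Raw sum = 21237 + 1927 + 37984 = 61148
One's complement = ~61148 & 0xFFFF = 4387

4387


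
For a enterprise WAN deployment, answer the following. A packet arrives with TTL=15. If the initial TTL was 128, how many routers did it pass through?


Given: initial TTL = 128, received TTL = 15
Hops = initial TTL - received TTL
Hops = 128 - 15 = 113

113


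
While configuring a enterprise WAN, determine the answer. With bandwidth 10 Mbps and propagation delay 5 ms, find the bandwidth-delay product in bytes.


Given: bandwidth = 10 Mbps, delay = 5 ms
BDP in bits = 10 * 10^6 * 5 / 1000
BDP in bits = 50000
BDP in bytes = 50000 / 8 = 6250

6250


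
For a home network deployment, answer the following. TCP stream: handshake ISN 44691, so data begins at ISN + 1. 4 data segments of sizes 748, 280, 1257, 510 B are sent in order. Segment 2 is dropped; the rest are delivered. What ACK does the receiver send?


SYN uses sequence number 44691; first data byte = ISN + 1 = 44692.
Segment 1: SEQ = 44692, len = 748 B, covers [44692, 45439]
Segment 2: SEQ = 45440, len = 280 B, covers [45440, 45719] [LOST]
Segment 3: SEQ = 45720, len = 1257 B, covers [45720, 46976]
Segment 4: SEQ = 46977, len = 510 B, covers [46977, 47486]
In-order data received: bytes [44692, 45439] (segments 1..1).
Segment 2 missing -> gap begins at byte 45440; later segments buffered out of order.
Cumulative ACK = next expected in-order byte = 44692 + 748 = 45440

45440


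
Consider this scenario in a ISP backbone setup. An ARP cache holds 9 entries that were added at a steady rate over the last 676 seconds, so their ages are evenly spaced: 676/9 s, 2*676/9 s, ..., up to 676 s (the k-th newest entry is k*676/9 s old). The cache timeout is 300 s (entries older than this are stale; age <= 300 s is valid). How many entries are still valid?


Ages are k * 676/9 s for k = 1..9 (spacing = 75.1111 s).
Entry k is valid iff k * 676/9 <= 300 iff k <= 9 * 300 / 676 = 3.9941
n_valid = floor(3.9941) = 3
(n_stale = 9 - 3 = 6)

3


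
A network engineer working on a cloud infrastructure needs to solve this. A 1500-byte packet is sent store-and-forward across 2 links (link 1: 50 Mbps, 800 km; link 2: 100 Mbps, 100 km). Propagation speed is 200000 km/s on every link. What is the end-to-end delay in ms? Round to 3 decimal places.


Packet = 1500 bytes = 12000 bits. Store-and-forward: sum (t_trans + t_prop) per link.
Link 1: t_trans = 12000/(50*10^6) s = 0.2400 ms; t_prop = 800/200000 s = 4.0000 ms; subtotal = 4.2400 ms
Link 2: t_trans = 12000/(100*10^6) s = 0.1200 ms; t_prop = 100/200000 s = 0.5000 ms; subtotal = 0.6200 ms
End-to-end = 4.2400 + 0.6200 = 4.8600 ms -> 4.860 ms (3 dp)

4.860


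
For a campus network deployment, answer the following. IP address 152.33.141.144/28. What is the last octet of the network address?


Given: IP = 152.33.141.144, prefix = /28
Subnet mask = 255.255.255.240
Last octet of IP: 144
Last octet of mask: 240
Network last octet = 144 AND 240 = 144

144


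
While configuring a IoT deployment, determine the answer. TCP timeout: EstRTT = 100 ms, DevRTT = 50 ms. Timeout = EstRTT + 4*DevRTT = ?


Given: EstRTT = 100 ms, DevRTT = 50 ms
Timeout = EstRTT + 4 * DevRTT
4 * DevRTT = 4 * 50 = 200
Timeout = 100 + 200 = 300 ms

300


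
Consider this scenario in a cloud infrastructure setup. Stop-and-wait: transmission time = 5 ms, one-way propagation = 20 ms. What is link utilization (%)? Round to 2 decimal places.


Given: Ttrans = 5 ms, Tprop = 20 ms
RTT = 2 * Tprop = 2 * 20 = 40 ms
U = Ttrans / (Ttrans + RTT)
U = 5 / (5 + 40)
U = 5 / 45 = 0.111111
U% = 11.11%

11.11


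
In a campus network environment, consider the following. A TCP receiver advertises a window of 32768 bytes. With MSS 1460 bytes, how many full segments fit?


Given: RWND = 32768 bytes, MSS = 1460 bytes
Full segments = floor(RWND / MSS)
Full segments = floor(32768 / 1460)
Full segments = floor(22.4438) = 22

22


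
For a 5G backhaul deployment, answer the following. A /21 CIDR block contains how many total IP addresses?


Given: CIDR prefix /21
Host bits = 32 - 21 = 11
Total addresses = 2^11 = 2048

2048


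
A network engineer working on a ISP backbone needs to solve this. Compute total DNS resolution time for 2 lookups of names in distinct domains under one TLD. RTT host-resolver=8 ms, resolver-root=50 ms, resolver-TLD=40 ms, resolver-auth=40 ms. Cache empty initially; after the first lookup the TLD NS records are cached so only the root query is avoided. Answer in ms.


Lookup 1 (cold cache): local + root + TLD + auth = 8 + 50 + 40 + 40 = 138 ms
Lookups 2..2 (TLD NS cached -> skip root; new domain -> still ask TLD and auth): local + TLD + auth = 8 + 40 + 40 = 88 ms each
Remaining 1 lookups: 1 * 88 = 88 ms
Total = 138 + 88 = 226 ms

226


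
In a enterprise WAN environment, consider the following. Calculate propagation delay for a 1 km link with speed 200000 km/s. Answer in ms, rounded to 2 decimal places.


Given: distance = 1 km, speed = 200000 km/s
Delay = distance / speed = 1 / 200000 seconds
Delay in ms = 1 * 1000 / 200000
Delay = 0.0050 ms
Rounded to 2 dp = 0.01 ms

0.01


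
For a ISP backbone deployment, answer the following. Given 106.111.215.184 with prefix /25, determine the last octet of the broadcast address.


Given: IP = 106.111.215.184, prefix = /25
Host bits = 32 - 25 = 7
Network last octet = 184 AND mask = 128
Host part size = 2^7 - 1 = 127
Broadcast last octet = 128 OR 127 = 255

255


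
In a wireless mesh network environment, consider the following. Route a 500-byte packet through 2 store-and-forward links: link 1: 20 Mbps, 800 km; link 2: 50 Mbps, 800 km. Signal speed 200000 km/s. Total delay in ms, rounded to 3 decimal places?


Packet = 500 bytes = 4000 bits. Store-and-forward: sum (t_trans + t_prop) per link.
Link 1: t_trans = 4000/(20*10^6) s = 0.2000 ms; t_prop = 800/200000 s = 4.0000 ms; subtotal = 4.2000 ms
Link 2: t_trans = 4000/(50*10^6) s = 0.0800 ms; t_prop = 800/200000 s = 4.0000 ms; subtotal = 4.0800 ms
End-to-end = 4.2000 + 4.0800 = 8.2800 ms -> 8.280 ms (3 dp)

8.280


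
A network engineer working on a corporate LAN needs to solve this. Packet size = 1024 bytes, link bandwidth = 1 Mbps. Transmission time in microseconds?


Given: packet = 1024 bytes, bandwidth = 1 Mbps
Packet in bits = 1024 * 8 = 8192 bits
Bandwidth = 1 * 10^6 = 1000000 bps
Time = 8192 / 1000000 seconds
Time in us = 8192 * 10^6 / 1000000 = 8192

8192


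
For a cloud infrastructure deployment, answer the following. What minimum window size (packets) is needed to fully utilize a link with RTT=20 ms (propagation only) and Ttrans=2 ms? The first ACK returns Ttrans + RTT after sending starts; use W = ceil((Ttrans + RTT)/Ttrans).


Given: Ttrans = 2 ms, RTT = 20 ms (= 2 * Tprop, Tprop = 10 ms)
Time until first ACK returns = Ttrans + RTT = 2 + 20 = 22 ms
Need W * Ttrans >= Ttrans + RTT  ->  W >= (Ttrans + RTT) / Ttrans
(Ttrans + RTT) / Ttrans = 22 / 2 = 11
W_min = ceil(11) = 11

11


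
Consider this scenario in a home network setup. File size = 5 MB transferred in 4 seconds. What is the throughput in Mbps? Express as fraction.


Given: file = 5 MB, time = 4 s
File in Mb = 5 * 8 = 40 Mb
Throughput = 40 / 4 Mbps
Throughput = 10 Mbps

10


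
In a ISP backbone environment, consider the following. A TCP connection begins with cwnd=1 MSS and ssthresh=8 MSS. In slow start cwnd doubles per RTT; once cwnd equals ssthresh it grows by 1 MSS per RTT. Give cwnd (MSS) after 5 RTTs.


RTT 0: cwnd = 1 MSS (initial)
RTT 1: cwnd = 2 MSS (slow start, doubled)
RTT 2: cwnd = 4 MSS (slow start, doubled)
RTT 3: cwnd = 8 MSS (slow start, doubled)
RTT 4: cwnd = 9 MSS (congestion avoidance, +1)
RTT 5: cwnd = 10 MSS (congestion avoidance, +1)

10


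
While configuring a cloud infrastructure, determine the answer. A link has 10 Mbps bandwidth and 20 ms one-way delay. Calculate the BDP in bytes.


Given: bandwidth = 10 Mbps, delay = 20 ms
BDP in bits = 10 * 10^6 * 20 / 1000
BDP in bits = 200000
BDP in bytes = 200000 / 8 = 25000

25000


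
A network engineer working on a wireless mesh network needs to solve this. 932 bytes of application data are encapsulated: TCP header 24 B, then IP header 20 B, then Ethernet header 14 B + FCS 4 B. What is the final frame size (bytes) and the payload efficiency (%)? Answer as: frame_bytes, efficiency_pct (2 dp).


TCP segment = 932 + 24 = 956 B
IP packet = 956 + 20 = 976 B
Ethernet frame = 976 + 14 + 4 = 994 B
Efficiency = app / frame = 932 / 994 = 0.937626 = 93.7626% -> 93.76% (2 dp)

994, 93.76


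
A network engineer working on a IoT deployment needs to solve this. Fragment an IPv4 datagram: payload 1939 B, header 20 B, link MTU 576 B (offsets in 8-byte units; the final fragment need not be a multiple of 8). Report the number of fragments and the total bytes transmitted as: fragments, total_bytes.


Max data per non-final fragment = floor((MTU - header)/8)*8 = floor((576 - 20)/8)*8 = floor(556/8)*8 = 552 B
Final fragment needs no 8-byte alignment: it can carry up to MTU - header = 556 B
Non-final fragments needed = ceil((payload - 556) / 552) = ceil(1383/552) = ceil(2.5054) = 3
Number of fragments = 3 + 1 = 4
Fragment sizes (data): 3 * 552 B + 283 B (last, 283 <= 556 OK)
Total bytes sent = payload + n_frags * header = 1939 + 4*20 = 1939 + 80 = 2019 B

4, 2019


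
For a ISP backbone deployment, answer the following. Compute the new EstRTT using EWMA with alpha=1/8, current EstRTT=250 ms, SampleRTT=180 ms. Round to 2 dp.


Given: EstRTT = 250 ms, SampleRTT = 180 ms, alpha = 1/8
New EstRTT = (1 - alpha) * EstRTT + alpha * SampleRTT
(7/8) * 250 = 218.75
(1/8) * 180 = 22.5
New EstRTT = 218.75 + 22.5 = 241.25 ms -> 241.25 ms (2 dp)

241.25


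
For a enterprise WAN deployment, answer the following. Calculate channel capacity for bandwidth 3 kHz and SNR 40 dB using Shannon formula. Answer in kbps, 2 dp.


Given: B = 3 kHz, SNR = 40 dB
SNR linear = 10^(40/10) = 10000
1 + SNR = 10001
log2(10001) = 13.2878566418
C = 3 * 1000 * 13.2878566418 = 39863.5699 bps
C = 39.863570 kbps -> 39.86 kbps (2 dp)

39.86


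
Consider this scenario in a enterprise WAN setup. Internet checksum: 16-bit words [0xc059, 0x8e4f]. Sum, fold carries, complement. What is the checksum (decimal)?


Given words: [0xc059, 0x8e4f]
Step 1: Sum all words
Raw sum = 49241 + 36431 = 85672
Step 2: Fold carry: (20136 + 1) = 20137
One's complement = ~20137 & 0xFFFF = 45398

45398


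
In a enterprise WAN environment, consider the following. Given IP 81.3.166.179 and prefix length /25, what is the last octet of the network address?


Given: IP = 81.3.166.179, prefix = /25
Subnet mask = 255.255.255.128
Last octet of IP: 179
Last octet of mask: 128
Network last octet = 179 AND 128 = 128

128


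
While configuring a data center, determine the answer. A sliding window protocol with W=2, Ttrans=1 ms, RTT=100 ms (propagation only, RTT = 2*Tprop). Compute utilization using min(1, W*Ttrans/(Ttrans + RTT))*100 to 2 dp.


Given: W = 2, Ttrans = 1 ms, RTT = 100 ms (= 2 * Tprop, Tprop = 50 ms)
Cycle time = Ttrans + RTT = 1 + 100 = 101 ms (first packet sent until its ACK returns)
W * Ttrans = 2 * 1 = 2 ms of sending per cycle
W * Ttrans / (Ttrans + RTT) = 2 / 101 = 0.019802
U = min(1, 0.019802) = 0.019802
U% = 1.98%

1.98


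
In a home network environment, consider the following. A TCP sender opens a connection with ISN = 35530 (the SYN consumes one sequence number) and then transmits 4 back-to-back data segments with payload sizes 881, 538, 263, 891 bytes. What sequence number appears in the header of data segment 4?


The SYN occupies sequence number ISN = 35530, so the first data byte is ISN + 1 = 35531.
SEQ of data segment i = (ISN + 1) + sum of payload sizes of segments 1..i-1.
Segment 1: SEQ = 35531, payload = 881 bytes
Segment 2: SEQ = 36412, payload = 538 bytes
Segment 3: SEQ = 36950, payload = 263 bytes
Segment 4: SEQ = 37213, payload = 891 bytes
SEQ of segment 4 = 35531 + 881 + 538 + 263 = 37213

37213


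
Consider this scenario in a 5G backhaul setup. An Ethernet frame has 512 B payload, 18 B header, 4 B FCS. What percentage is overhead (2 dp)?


Given: payload = 512 B, header = 18 B, trailer = 4 B
Overhead bytes = header + trailer = 18 + 4 = 22
Total frame = payload + overhead = 512 + 22 = 534
Overhead % = 22 / 534 * 100 = 4.1199% -> 4.12% (2 dp)

4.12


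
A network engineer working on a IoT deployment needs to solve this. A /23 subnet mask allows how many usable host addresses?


Given: subnet mask /23
Host bits = 32 - 23 = 9
Total addresses = 2^9 = 512
Usable hosts = 512 - 2 (network + broadcast) = 510

510


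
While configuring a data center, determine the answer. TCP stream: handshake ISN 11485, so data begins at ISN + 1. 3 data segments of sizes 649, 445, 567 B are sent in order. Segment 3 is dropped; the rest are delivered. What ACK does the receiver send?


SYN uses sequence number 11485; first data byte = ISN + 1 = 11486.
Segment 1: SEQ = 11486, len = 649 B, covers [11486, 12134]
Segment 2: SEQ = 12135, len = 445 B, covers [12135, 12579]
Segment 3: SEQ = 12580, len = 567 B, covers [12580, 13146] [LOST]
In-order data received: bytes [11486, 12579] (segments 1..2).
Segment 3 missing -> gap begins at byte 12580.
Cumulative ACK = next expected in-order byte = 11486 + 649 + 445 = 12580

12580


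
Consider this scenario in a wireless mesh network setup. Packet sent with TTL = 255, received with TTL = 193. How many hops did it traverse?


Given: initial TTL = 255, received TTL = 193
Hops = initial TTL - received TTL
Hops = 255 - 193 = 62

62


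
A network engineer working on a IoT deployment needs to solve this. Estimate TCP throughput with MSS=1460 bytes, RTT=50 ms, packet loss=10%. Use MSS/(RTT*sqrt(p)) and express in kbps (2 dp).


Given: MSS = 1460 bytes, RTT = 50 ms, loss = 10%
RTT in seconds = 50 / 1000 = 0.05
Loss rate = 10% = 0.1
sqrt(loss) = sqrt(0.1) = 0.316227766017
Throughput (bytes/s) = 1460 / (0.05 * 0.316227766017) = 92338.5077
Throughput (kbps) = 92338.5077 * 8 / 1000 = 738.708061 -> 738.71 kbps (2 dp)

738.71


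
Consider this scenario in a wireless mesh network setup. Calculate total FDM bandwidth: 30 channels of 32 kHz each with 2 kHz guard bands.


Given: 30 channels, 32 kHz each, guard = 2 kHz
Channel bandwidth = 30 * 32 = 960 kHz
Guard bands = 29 gaps * 2 kHz = 58 kHz
Total = 960 + 58 = 1018 kHz

1018


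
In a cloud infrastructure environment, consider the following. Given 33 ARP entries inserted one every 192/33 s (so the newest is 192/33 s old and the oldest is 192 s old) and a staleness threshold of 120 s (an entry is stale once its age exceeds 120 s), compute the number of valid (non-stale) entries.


Ages are k * 192/33 s for k = 1..33 (spacing = 5.8182 s).
Entry k is valid iff k * 192/33 <= 120 iff k <= 33 * 120 / 192 = 20.6250
n_valid = floor(20.6250) = 20
(n_stale = 33 - 20 = 13)

20


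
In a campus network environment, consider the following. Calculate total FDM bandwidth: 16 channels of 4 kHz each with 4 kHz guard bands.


Given: 16 channels, 4 kHz each, guard = 4 kHz
Channel bandwidth = 16 * 4 = 64 kHz
Guard bands = 15 gaps * 4 kHz = 60 kHz
Total = 64 + 60 = 124 kHz

124


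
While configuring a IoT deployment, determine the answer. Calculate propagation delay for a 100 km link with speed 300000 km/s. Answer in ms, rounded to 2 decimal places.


Given: distance = 100 km, speed = 300000 km/s
Delay = distance / speed = 100 / 300000 seconds
Delay in ms = 100 * 1000 / 300000
Delay = 0.3333 ms
Rounded to 2 dp = 0.33 ms

0.33


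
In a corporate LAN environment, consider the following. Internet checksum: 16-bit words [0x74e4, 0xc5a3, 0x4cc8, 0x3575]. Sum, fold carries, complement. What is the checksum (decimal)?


Given words: [0x74e4, 0xc5a3, 0x4cc8, 0x3575]
Step 1: Sum all words
Raw sum = 29924 + 50595 + 19656 + 13685 = 113860
Step 2: Fold carry: (48324 + 1) = 48325
One's complement = ~48325 & 0xFFFF = 17210

17210


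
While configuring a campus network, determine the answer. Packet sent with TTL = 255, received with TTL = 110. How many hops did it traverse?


Given: initial TTL = 255, received TTL = 110
Hops = initial TTL - received TTL
Hops = 255 - 110 = 145

145


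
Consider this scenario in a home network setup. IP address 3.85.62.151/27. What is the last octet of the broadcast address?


Given: IP = 3.85.62.151, prefix = /27
Host bits = 32 - 27 = 5
Network last octet = 151 AND mask = 128
Host part size = 2^5 - 1 = 31
Broadcast last octet = 128 OR 31 = 159

159


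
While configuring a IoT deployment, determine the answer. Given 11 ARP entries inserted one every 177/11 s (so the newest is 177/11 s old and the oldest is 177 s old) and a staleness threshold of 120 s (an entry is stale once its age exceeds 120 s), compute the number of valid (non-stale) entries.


Ages are k * 177/11 s for k = 1..11 (spacing = 16.0909 s).
Entry k is valid iff k * 177/11 <= 120 iff k <= 11 * 120 / 177 = 7.4576
n_valid = floor(7.4576) = 7
(n_stale = 11 - 7 = 4)

7


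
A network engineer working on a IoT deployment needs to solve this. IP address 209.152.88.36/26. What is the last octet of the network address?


Given: IP = 209.152.88.36, prefix = /26
Subnet mask = 255.255.255.192
Last octet of IP: 36
Last octet of mask: 192
Network last octet = 36 AND 192 = 0

0


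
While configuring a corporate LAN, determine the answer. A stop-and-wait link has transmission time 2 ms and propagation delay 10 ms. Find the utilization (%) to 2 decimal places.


Given: Ttrans = 2 ms, Tprop = 10 ms
RTT = 2 * Tprop = 2 * 10 = 20 ms
U = Ttrans / (Ttrans + RTT)
U = 2 / (2 + 20)
U = 2 / 22 = 0.090909
U% = 9.09%

9.09


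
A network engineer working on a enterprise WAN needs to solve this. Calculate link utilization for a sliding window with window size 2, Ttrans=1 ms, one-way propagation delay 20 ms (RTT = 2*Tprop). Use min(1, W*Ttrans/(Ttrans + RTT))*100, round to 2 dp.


Given: W = 2, Ttrans = 1 ms, RTT = 40 ms (= 2 * Tprop, Tprop = 20 ms)
Cycle time = Ttrans + RTT = 1 + 40 = 41 ms (first packet sent until its ACK returns)
W * Ttrans = 2 * 1 = 2 ms of sending per cycle
W * Ttrans / (Ttrans + RTT) = 2 / 41 = 0.048780
U = min(1, 0.048780) = 0.048780
U% = 4.88%

4.88


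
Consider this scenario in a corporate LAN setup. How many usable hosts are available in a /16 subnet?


Given: subnet mask /16
Host bits = 32 - 16 = 16
Total addresses = 2^16 = 65536
Usable hosts = 65536 - 2 (network + broadcast) = 65534

65534


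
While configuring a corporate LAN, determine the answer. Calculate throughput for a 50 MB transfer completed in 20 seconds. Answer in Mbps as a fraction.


Given: file = 50 MB, time = 20 s
File in Mb = 50 * 8 = 400 Mb
Throughput = 400 / 20 Mbps
Throughput = 20 Mbps

20


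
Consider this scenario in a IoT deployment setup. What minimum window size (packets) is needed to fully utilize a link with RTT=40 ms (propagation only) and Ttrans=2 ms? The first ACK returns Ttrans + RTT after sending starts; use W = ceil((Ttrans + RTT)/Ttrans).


Given: Ttrans = 2 ms, RTT = 40 ms (= 2 * Tprop, Tprop = 20 ms)
Time until first ACK returns = Ttrans + RTT = 2 + 40 = 42 ms
Need W * Ttrans >= Ttrans + RTT  ->  W >= (Ttrans + RTT) / Ttrans
(Ttrans + RTT) / Ttrans = 42 / 2 = 21
W_min = ceil(21) = 21

21


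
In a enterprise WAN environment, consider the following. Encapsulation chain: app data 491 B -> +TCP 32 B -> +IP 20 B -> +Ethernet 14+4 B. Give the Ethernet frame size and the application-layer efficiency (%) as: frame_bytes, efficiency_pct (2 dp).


TCP segment = 491 + 32 = 523 B
IP packet = 523 + 20 = 543 B
Ethernet frame = 543 + 14 + 4 = 561 B
Efficiency = app / frame = 491 / 561 = 0.875223 = 87.5223% -> 87.52% (2 dp)

561, 87.52


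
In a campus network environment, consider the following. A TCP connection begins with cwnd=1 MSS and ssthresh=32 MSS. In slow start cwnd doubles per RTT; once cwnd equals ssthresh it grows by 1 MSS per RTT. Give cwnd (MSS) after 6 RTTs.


RTT 0: cwnd = 1 MSS (initial)
RTT 1: cwnd = 2 MSS (slow start, doubled)
RTT 2: cwnd = 4 MSS (slow start, doubled)
RTT 3: cwnd = 8 MSS (slow start, doubled)
RTT 4: cwnd = 16 MSS (slow start, doubled)
RTT 5: cwnd = 32 MSS (slow start, doubled)
RTT 6: cwnd = 33 MSS (congestion avoidance, +1)

33


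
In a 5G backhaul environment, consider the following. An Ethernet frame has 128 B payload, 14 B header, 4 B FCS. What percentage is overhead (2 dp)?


Given: payload = 128 B, header = 14 B, trailer = 4 B
Overhead bytes = header + trailer = 14 + 4 = 18
Total frame = payload + overhead = 128 + 18 = 146
Overhead % = 18 / 146 * 100 = 12.3288% -> 12.33% (2 dp)

12.33


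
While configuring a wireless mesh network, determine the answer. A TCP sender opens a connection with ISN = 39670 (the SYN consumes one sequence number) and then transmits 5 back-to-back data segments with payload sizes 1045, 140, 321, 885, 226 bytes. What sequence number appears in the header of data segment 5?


The SYN occupies sequence number ISN = 39670, so the first data byte is ISN + 1 = 39671.
SEQ of data segment i = (ISN + 1) + sum of payload sizes of segments 1..i-1.
Segment 1: SEQ = 39671, payload = 1045 bytes
Segment 2: SEQ = 40716, payload = 140 bytes
Segment 3: SEQ = 40856, payload = 321 bytes
Segment 4: SEQ = 41177, payload = 885 bytes
Segment 5: SEQ = 42062, payload = 226 bytes
SEQ of segment 5 = 39671 + 1045 + 140 + 321 + 885 = 42062

42062


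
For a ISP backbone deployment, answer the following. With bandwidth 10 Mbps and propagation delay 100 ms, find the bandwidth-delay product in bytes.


Given: bandwidth = 10 Mbps, delay = 100 ms
BDP in bits = 10 * 10^6 * 100 / 1000
BDP in bits = 1000000
BDP in bytes = 1000000 / 8 = 125000

125000


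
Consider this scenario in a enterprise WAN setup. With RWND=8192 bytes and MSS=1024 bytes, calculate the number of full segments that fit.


Given: RWND = 8192 bytes, MSS = 1024 bytes
Full segments = floor(RWND / MSS)
Full segments = floor(8192 / 1024)
Full segments = floor(8.0) = 8

8


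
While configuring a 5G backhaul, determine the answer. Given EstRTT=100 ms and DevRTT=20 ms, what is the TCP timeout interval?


Given: EstRTT = 100 ms, DevRTT = 20 ms
Timeout = EstRTT + 4 * DevRTT
4 * DevRTT = 4 * 20 = 80
Timeout = 100 + 80 = 180 ms

180


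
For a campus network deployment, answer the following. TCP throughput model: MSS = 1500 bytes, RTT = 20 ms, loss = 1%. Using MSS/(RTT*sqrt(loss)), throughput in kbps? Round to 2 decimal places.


Given: MSS = 1500 bytes, RTT = 20 ms, loss = 1%
RTT in seconds = 20 / 1000 = 0.02
Loss rate = 1% = 0.01
sqrt(loss) = sqrt(0.01) = 0.1
Throughput (bytes/s) = 1500 / (0.02 * 0.1) = 750000.0000
Throughput (kbps) = 750000.0000 * 8 / 1000 = 6000.000000 -> 6000.00 kbps (2 dp)

6000.00


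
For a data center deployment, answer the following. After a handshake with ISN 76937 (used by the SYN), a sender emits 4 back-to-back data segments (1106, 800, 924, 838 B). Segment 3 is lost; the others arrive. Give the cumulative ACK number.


SYN uses sequence number 76937; first data byte = ISN + 1 = 76938.
Segment 1: SEQ = 76938, len = 1106 B, covers [76938, 78043]
Segment 2: SEQ = 78044, len = 800 B, covers [78044, 78843]
Segment 3: SEQ = 78844, len = 924 B, covers [78844, 79767] [LOST]
Segment 4: SEQ = 79768, len = 838 B, covers [79768, 80605]
In-order data received: bytes [76938, 78843] (segments 1..2).
Segment 3 missing -> gap begins at byte 78844; later segments buffered out of order.
Cumulative ACK = next expected in-order byte = 76938 + 1106 + 800 = 78844

78844


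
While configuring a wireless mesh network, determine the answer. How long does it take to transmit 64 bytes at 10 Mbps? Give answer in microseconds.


Given: packet = 64 bytes, bandwidth = 10 Mbps
Packet in bits = 64 * 8 = 512 bits
Bandwidth = 10 * 10^6 = 10000000 bps
Time = 512 / 10000000 seconds
Time in us = 512 * 10^6 / 10000000 = 51.2

51.2


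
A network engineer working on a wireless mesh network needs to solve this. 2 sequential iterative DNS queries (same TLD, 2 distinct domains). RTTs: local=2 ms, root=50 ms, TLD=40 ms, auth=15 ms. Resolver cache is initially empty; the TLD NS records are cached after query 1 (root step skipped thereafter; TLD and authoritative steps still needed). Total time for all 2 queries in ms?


Lookup 1 (cold cache): local + root + TLD + auth = 2 + 50 + 40 + 15 = 107 ms
Lookups 2..2 (TLD NS cached -> skip root; new domain -> still ask TLD and auth): local + TLD + auth = 2 + 40 + 15 = 57 ms each
Remaining 1 lookups: 1 * 57 = 57 ms
Total = 107 + 57 = 164 ms

164


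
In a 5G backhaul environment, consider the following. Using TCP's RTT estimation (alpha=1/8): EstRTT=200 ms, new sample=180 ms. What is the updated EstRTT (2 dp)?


Given: EstRTT = 200 ms, SampleRTT = 180 ms, alpha = 1/8
New EstRTT = (1 - alpha) * EstRTT + alpha * SampleRTT
(7/8) * 200 = 175
(1/8) * 180 = 22.5
New EstRTT = 175 + 22.5 = 197.5 ms -> 197.50 ms (2 dp)

197.50


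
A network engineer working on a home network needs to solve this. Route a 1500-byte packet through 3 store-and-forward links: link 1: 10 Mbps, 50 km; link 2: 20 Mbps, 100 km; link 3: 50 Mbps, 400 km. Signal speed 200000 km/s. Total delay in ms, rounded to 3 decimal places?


Packet = 1500 bytes = 12000 bits. Store-and-forward: sum (t_trans + t_prop) per link.
Link 1: t_trans = 12000/(10*10^6) s = 1.2000 ms; t_prop = 50/200000 s = 0.2500 ms; subtotal = 1.4500 ms
Link 2: t_trans = 12000/(20*10^6) s = 0.6000 ms; t_prop = 100/200000 s = 0.5000 ms; subtotal = 1.1000 ms
Link 3: t_trans = 12000/(50*10^6) s = 0.2400 ms; t_prop = 400/200000 s = 2.0000 ms; subtotal = 2.2400 ms
End-to-end = 1.4500 + 1.1000 + 2.2400 = 4.7900 ms -> 4.790 ms (3 dp)

4.790


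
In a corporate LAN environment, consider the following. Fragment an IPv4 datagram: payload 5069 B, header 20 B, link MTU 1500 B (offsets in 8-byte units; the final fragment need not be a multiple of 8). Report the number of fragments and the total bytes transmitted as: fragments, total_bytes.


Max data per non-final fragment = floor((MTU - header)/8)*8 = floor((1500 - 20)/8)*8 = floor(1480/8)*8 = 1480 B
Final fragment needs no 8-byte alignment: it can carry up to MTU - header = 1480 B
Non-final fragments needed = ceil((payload - 1480) / 1480) = ceil(3589/1480) = ceil(2.4250) = 3
Number of fragments = 3 + 1 = 4
Fragment sizes (data): 3 * 1480 B + 629 B (last, 629 <= 1480 OK)
Total bytes sent = payload + n_frags * header = 5069 + 4*20 = 5069 + 80 = 5149 B

4, 5149


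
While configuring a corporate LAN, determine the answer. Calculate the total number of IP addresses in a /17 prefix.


Given: CIDR prefix /17
Host bits = 32 - 17 = 15
Total addresses = 2^15 = 32768

32768


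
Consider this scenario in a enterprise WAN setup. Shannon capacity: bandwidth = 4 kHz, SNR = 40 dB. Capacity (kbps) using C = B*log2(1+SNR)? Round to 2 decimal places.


Given: B = 4 kHz, SNR = 40 dB
SNR linear = 10^(40/10) = 10000
1 + SNR = 10001
log2(10001) = 13.2878566418
C = 4 * 1000 * 13.2878566418 = 53151.4266 bps
C = 53.151427 kbps -> 53.15 kbps (2 dp)

53.15


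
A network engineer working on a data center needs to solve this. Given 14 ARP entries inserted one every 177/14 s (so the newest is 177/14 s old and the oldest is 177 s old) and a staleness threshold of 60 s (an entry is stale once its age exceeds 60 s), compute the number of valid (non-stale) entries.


Ages are k * 177/14 s for k = 1..14 (spacing = 12.6429 s).
Entry k is valid iff k * 177/14 <= 60 iff k <= 14 * 60 / 177 = 4.7458
n_valid = floor(4.7458) = 4
(n_stale = 14 - 4 = 10)

4


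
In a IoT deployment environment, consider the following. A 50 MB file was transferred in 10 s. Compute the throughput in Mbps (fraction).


Given: file = 50 MB, time = 10 s
File in Mb = 50 * 8 = 400 Mb
Throughput = 400 / 10 Mbps
Throughput = 40 Mbps

40


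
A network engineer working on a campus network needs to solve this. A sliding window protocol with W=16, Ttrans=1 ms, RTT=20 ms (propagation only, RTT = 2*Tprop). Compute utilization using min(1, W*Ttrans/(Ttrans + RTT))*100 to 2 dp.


Given: W = 16, Ttrans = 1 ms, RTT = 20 ms (= 2 * Tprop, Tprop = 10 ms)
Cycle time = Ttrans + RTT = 1 + 20 = 21 ms (first packet sent until its ACK returns)
W * Ttrans = 16 * 1 = 16 ms of sending per cycle
W * Ttrans / (Ttrans + RTT) = 16 / 21 = 0.761905
U = min(1, 0.761905) = 0.761905
U% = 76.19%

76.19


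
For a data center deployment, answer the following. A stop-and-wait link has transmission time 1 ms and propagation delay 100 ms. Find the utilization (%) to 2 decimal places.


Given: Ttrans = 1 ms, Tprop = 100 ms
RTT = 2 * Tprop = 2 * 100 = 200 ms
U = Ttrans / (Ttrans + RTT)
U = 1 / (1 + 200)
U = 1 / 201 = 0.004975
U% = 0.50%

0.50


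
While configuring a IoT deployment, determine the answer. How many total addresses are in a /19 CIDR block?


Given: CIDR prefix /19
Host bits = 32 - 19 = 13
Total addresses = 2^13 = 8192

8192


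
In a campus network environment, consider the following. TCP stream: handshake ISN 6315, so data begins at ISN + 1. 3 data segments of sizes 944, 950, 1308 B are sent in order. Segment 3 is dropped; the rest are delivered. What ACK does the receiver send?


SYN uses sequence number 6315; first data byte = ISN + 1 = 6316.
Segment 1: SEQ = 6316, len = 944 B, covers [6316, 7259]
Segment 2: SEQ = 7260, len = 950 B, covers [7260, 8209]
Segment 3: SEQ = 8210, len = 1308 B, covers [8210, 9517] [LOST]
In-order data received: bytes [6316, 8209] (segments 1..2).
Segment 3 missing -> gap begins at byte 8210.
Cumulative ACK = next expected in-order byte = 6316 + 944 + 950 = 8210

8210


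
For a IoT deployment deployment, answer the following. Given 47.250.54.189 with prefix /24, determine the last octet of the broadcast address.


Given: IP = 47.250.54.189, prefix = /24
Host bits = 32 - 24 = 8
Network last octet = 189 AND mask = 0
Host part size = 2^8 - 1 = 255
Broadcast last octet = 0 OR 255 = 255

255


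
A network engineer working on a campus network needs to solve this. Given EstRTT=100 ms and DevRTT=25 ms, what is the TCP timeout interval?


Given: EstRTT = 100 ms, DevRTT = 25 ms
Timeout = EstRTT + 4 * DevRTT
4 * DevRTT = 4 * 25 = 100
Timeout = 100 + 100 = 200 ms

200


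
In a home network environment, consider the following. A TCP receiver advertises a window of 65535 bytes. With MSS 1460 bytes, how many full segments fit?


Given: RWND = 65535 bytes, MSS = 1460 bytes
Full segments = floor(RWND / MSS)
Full segments = floor(65535 / 1460)
Full segments = floor(44.887) = 44

44


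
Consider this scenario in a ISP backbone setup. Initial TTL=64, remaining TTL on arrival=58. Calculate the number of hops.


Given: initial TTL = 64, received TTL = 58
Hops = initial TTL - received TTL
Hops = 64 - 58 = 6

6


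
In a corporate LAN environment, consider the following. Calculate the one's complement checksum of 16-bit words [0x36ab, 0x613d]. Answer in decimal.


Given words: [0x36ab, 0x613d]
Step 1: Sum all words
Raw sum = 13995 + 24893 = 38888
One's complement = ~38888 & 0xFFFF = 26647

26647


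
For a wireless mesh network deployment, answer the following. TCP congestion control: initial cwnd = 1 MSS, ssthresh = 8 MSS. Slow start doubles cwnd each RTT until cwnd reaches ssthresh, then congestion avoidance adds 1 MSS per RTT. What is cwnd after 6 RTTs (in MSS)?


RTT 0: cwnd = 1 MSS (initial)
RTT 1: cwnd = 2 MSS (slow start, doubled)
RTT 2: cwnd = 4 MSS (slow start, doubled)
RTT 3: cwnd = 8 MSS (slow start, doubled)
RTT 4: cwnd = 9 MSS (congestion avoidance, +1)
RTT 5: cwnd = 10 MSS (congestion avoidance, +1)
RTT 6: cwnd = 11 MSS (congestion avoidance, +1)

11


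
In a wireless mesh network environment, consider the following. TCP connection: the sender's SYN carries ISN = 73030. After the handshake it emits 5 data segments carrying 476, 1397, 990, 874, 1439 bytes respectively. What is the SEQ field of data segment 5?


The SYN occupies sequence number ISN = 73030, so the first data byte is ISN + 1 = 73031.
SEQ of data segment i = (ISN + 1) + sum of payload sizes of segments 1..i-1.
Segment 1: SEQ = 73031, payload = 476 bytes
Segment 2: SEQ = 73507, payload = 1397 bytes
Segment 3: SEQ = 74904, payload = 990 bytes
Segment 4: SEQ = 75894, payload = 874 bytes
Segment 5: SEQ = 76768, payload = 1439 bytes
SEQ of segment 5 = 73031 + 476 + 1397 + 990 + 874 = 76768

76768


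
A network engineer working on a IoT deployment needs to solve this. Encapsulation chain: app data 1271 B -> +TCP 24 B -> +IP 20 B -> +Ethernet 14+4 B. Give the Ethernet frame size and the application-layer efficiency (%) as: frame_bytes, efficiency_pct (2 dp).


TCP segment = 1271 + 24 = 1295 B
IP packet = 1295 + 20 = 1315 B
Ethernet frame = 1315 + 14 + 4 = 1333 B
Efficiency = app / frame = 1271 / 1333 = 0.953488 = 95.3488% -> 95.35% (2 dp)

1333, 95.35


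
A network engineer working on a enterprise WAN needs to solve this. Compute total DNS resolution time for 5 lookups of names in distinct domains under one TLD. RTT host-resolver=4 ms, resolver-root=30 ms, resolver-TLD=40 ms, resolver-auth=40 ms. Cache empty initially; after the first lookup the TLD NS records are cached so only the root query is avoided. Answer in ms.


Lookup 1 (cold cache): local + root + TLD + auth = 4 + 30 + 40 + 40 = 114 ms
Lookups 2..5 (TLD NS cached -> skip root; new domain -> still ask TLD and auth): local + TLD + auth = 4 + 40 + 40 = 84 ms each
Remaining 4 lookups: 4 * 84 = 336 ms
Total = 114 + 336 = 450 ms

450


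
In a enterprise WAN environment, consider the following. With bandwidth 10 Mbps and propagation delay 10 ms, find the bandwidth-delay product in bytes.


Given: bandwidth = 10 Mbps, delay = 10 ms
BDP in bits = 10 * 10^6 * 10 / 1000
BDP in bits = 100000
BDP in bytes = 100000 / 8 = 12500

12500


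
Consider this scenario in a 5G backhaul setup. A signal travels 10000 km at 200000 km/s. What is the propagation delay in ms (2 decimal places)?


Given: distance = 10000 km, speed = 200000 km/s
Delay = distance / speed = 10000 / 200000 seconds
Delay in ms = 10000 * 1000 / 200000
Delay = 50.0000 ms
Rounded to 2 dp = 50.00 ms

50.00


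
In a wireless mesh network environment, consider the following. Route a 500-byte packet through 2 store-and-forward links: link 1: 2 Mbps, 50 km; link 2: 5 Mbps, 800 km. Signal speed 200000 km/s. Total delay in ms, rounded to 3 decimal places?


Packet = 500 bytes = 4000 bits. Store-and-forward: sum (t_trans + t_prop) per link.
Link 1: t_trans = 4000/(2*10^6) s = 2.0000 ms; t_prop = 50/200000 s = 0.2500 ms; subtotal = 2.2500 ms
Link 2: t_trans = 4000/(5*10^6) s = 0.8000 ms; t_prop = 800/200000 s = 4.0000 ms; subtotal = 4.8000 ms
End-to-end = 2.2500 + 4.8000 = 7.0500 ms -> 7.050 ms (3 dp)

7.050


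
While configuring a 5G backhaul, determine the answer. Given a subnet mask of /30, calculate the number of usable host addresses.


Given: subnet mask /30
Host bits = 32 - 30 = 2
Total addresses = 2^2 = 4
Usable hosts = 4 - 2 (network + broadcast) = 2

2


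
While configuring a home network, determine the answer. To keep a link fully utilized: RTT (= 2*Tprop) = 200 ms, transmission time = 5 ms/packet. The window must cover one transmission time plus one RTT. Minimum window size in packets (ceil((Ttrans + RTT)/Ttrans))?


Given: Ttrans = 5 ms, RTT = 200 ms (= 2 * Tprop, Tprop = 100 ms)
Time until first ACK returns = Ttrans + RTT = 5 + 200 = 205 ms
Need W * Ttrans >= Ttrans + RTT  ->  W >= (Ttrans + RTT) / Ttrans
(Ttrans + RTT) / Ttrans = 205 / 5 = 41
W_min = ceil(41) = 41

41


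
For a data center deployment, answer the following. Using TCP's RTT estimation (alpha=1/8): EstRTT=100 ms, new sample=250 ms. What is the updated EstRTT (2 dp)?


Given: EstRTT = 100 ms, SampleRTT = 250 ms, alpha = 1/8
New EstRTT = (1 - alpha) * EstRTT + alpha * SampleRTT
(7/8) * 100 = 87.5
(1/8) * 250 = 31.25
New EstRTT = 87.5 + 31.25 = 118.75 ms -> 118.75 ms (2 dp)

118.75


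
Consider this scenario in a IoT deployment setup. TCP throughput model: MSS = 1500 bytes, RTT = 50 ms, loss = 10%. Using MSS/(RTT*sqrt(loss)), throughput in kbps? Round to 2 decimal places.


Given: MSS = 1500 bytes, RTT = 50 ms, loss = 10%
RTT in seconds = 50 / 1000 = 0.05
Loss rate = 10% = 0.1
sqrt(loss) = sqrt(0.1) = 0.316227766017
Throughput (bytes/s) = 1500 / (0.05 * 0.316227766017) = 94868.3298
Throughput (kbps) = 94868.3298 * 8 / 1000 = 758.946638 -> 758.95 kbps (2 dp)

758.95


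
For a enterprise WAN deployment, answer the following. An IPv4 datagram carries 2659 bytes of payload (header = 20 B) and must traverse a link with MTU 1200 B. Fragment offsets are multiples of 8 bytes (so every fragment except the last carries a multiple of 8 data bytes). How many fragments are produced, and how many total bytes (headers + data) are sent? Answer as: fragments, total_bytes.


Max data per non-final fragment = floor((MTU - header)/8)*8 = floor((1200 - 20)/8)*8 = floor(1180/8)*8 = 1176 B
Final fragment needs no 8-byte alignment: it can carry up to MTU - header = 1180 B
Non-final fragments needed = ceil((payload - 1180) / 1176) = ceil(1479/1176) = ceil(1.2577) = 2
Number of fragments = 2 + 1 = 3
Fragment sizes (data): 2 * 1176 B + 307 B (last, 307 <= 1180 OK)
Total bytes sent = payload + n_frags * header = 2659 + 3*20 = 2659 + 60 = 2719 B

3, 2719


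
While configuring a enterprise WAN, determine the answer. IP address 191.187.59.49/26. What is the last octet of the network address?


Given: IP = 191.187.59.49, prefix = /26
Subnet mask = 255.255.255.192
Last octet of IP: 49
Last octet of mask: 192
Network last octet = 49 AND 192 = 0

0


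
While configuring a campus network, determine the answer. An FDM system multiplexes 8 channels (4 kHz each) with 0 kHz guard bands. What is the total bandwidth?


Given: 8 channels, 4 kHz each, guard = 0 kHz
Channel bandwidth = 8 * 4 = 32 kHz
Guard bands = 7 gaps * 0 kHz = 0 kHz
Total = 32 + 0 = 32 kHz

32


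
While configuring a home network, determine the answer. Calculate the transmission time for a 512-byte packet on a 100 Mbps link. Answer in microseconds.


Given: packet = 512 bytes, bandwidth = 100 Mbps
Packet in bits = 512 * 8 = 4096 bits
Bandwidth = 100 * 10^6 = 100000000 bps
Time = 4096 / 100000000 seconds
Time in us = 4096 * 10^6 / 100000000 = 40.96

40.96


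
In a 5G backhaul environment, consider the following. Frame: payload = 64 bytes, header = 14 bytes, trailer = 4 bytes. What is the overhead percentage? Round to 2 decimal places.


Given: payload = 64 B, header = 14 B, trailer = 4 B
Overhead bytes = header + trailer = 14 + 4 = 18
Total frame = payload + overhead = 64 + 18 = 82
Overhead % = 18 / 82 * 100 = 21.9512% -> 21.95% (2 dp)

21.95


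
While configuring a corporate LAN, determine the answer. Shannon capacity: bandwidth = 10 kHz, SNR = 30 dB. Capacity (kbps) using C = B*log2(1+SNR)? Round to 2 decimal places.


Given: B = 10 kHz, SNR = 30 dB
SNR linear = 10^(30/10) = 1000
1 + SNR = 1001
log2(1001) = 9.9672262588
C = 10 * 1000 * 9.9672262588 = 99672.2626 bps
C = 99.672263 kbps -> 99.67 kbps (2 dp)

99.67


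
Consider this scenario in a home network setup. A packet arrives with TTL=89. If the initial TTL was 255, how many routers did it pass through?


Given: initial TTL = 255, received TTL = 89
Hops = initial TTL - received TTL
Hops = 255 - 89 = 166

166


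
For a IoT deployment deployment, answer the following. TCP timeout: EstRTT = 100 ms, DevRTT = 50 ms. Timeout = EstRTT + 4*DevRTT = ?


Given: EstRTT = 100 ms, DevRTT = 50 ms
Timeout = EstRTT + 4 * DevRTT
4 * DevRTT = 4 * 50 = 200
Timeout = 100 + 200 = 300 ms

300


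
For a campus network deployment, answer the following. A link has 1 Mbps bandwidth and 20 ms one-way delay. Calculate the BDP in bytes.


Given: bandwidth = 1 Mbps, delay = 20 ms
BDP in bits = 1 * 10^6 * 20 / 1000
BDP in bits = 20000
BDP in bytes = 20000 / 8 = 2500

2500
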